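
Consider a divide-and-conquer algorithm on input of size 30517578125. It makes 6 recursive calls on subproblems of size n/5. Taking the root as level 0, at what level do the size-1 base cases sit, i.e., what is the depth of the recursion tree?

For divide and conquer with division factor 5:

Problem sizes at each level:
Level 0: 30517578125
Level 1: 6103515625
Level 2: 1220703125
Level 3: 244140625
Level 4: 48828125
Level 5: 9765625
Level 6: 1953125
Level 7: 390625
Level 8: 78125
Level 9: 15625
Level 10: 3125
Level 11: 625
Level 12: 125
Level 13: 25
Level 14: 5
Level 15: 1

The root is level 0 and the size-1 base case is level 15 (the tree spans levels 0 through 15, i.e. 16 levels counting the root), so the depth is the number of divisions: log_5(30517578125) = 15

The recursion tree depth is log_5(30517578125) = 15. At each level, the problem size is divided by 5, so it takes 15 divisions to reduce to a base case of size 1. The algorithm makes 6 recursive calls at each level.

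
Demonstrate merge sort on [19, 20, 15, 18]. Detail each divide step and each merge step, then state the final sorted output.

Merge sort trace:

Split: [19, 20, 15, 18] -> [19, 20] and [15, 18]
  Split: [19, 20] -> [19] and [20]
  Merge: [19] + [20] -> [19, 20]
  Split: [15, 18] -> [15] and [18]
  Merge: [15] + [18] -> [15, 18]
Merge: [19, 20] + [15, 18] -> [15, 18, 19, 20]

Final sorted array: [15, 18, 19, 20]

The merge sort proceeds by recursively splitting the array and merging sorted halves.
After all merges, the sorted array is [15, 18, 19, 20].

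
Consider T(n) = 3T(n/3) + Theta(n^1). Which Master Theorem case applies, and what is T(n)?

Master Theorem for T(n) = 3T(n/3) + O(n^1):

a = 3, b = 3, c = 1
log_b(a) = log_3(3) = 1.0000

Case 2: c = 1 = log_3(3) = 1.0000
T(n) = O(n^1 log n) = O(n log n)

For T(n) = 3T(n/3) + O(n^1): log_3(3) = 1.0000. This is Case 2 of the Master Theorem (c = log_b(a), equal work at all levels), giving O(n log n).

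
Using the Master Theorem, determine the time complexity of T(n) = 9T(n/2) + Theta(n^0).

Master Theorem for T(n) = 9T(n/2) + O(n^0):

a = 9, b = 2, c = 0
log_b(a) = log_2(9) = 3.1699

Case 1: c = 0 < log_2(9) = 3.1699
T(n) = O(n^(log_2 9))

For T(n) = 9T(n/2) + O(n^0): log_2(9) = 3.1699. This is Case 1 of the Master Theorem (c < log_b(a), work dominated by leaves), giving O(n^(log_2 9)).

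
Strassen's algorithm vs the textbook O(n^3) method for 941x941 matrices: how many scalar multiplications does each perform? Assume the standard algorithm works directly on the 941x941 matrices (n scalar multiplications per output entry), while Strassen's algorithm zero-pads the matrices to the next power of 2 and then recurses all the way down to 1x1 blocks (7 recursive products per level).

Matrix multiplication for 941x941 matrices:

Strassen's algorithm requires power-of-2 dimensions. Pad 941x941 to 1024x1024 (next power of 2).

Standard algorithm: 941^3 = 833237621 multiplications
Strassen's algorithm: 7^(log2(1024)) = 7^10 = 282475249 multiplications
Savings: 833237621 - 282475249 = 550762372 multiplications

Standard: 833237621 multiplications (941^3). Strassen: 282475249 multiplications (7^10, after padding to 1024x1024). Strassen reduces 8 recursive multiplications to 7 at each level.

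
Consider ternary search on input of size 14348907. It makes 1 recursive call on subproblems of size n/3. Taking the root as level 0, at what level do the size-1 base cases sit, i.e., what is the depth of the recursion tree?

For divide and conquer with division factor 3:

Problem sizes at each level:
Level 0: 14348907
Level 1: 4782969
Level 2: 1594323
Level 3: 531441
Level 4: 177147
Level 5: 59049
Level 6: 19683
Level 7: 6561
Level 8: 2187
Level 9: 729
Level 10: 243
Level 11: 81
Level 12: 27
Level 13: 9
Level 14: 3
Level 15: 1

The root is level 0 and the size-1 base case is level 15 (the tree spans levels 0 through 15, i.e. 16 levels counting the root), so the depth is the number of divisions: log_3(14348907) = 15

The recursion tree depth is log_3(14348907) = 15. At each level, the problem size is divided by 3, so it takes 15 divisions to reduce to a base case of size 1. The algorithm makes 1 recursive call at each level.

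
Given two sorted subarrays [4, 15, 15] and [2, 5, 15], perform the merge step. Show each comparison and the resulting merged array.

Merging process:

Compare 4 vs 2: take 2 from right. Merged: [2]
Compare 4 vs 5: take 4 from left. Merged: [2, 4]
Compare 15 vs 5: take 5 from right. Merged: [2, 4, 5]
Compare 15 vs 15: take 15 from left. Merged: [2, 4, 5, 15]
Compare 15 vs 15: take 15 from left. Merged: [2, 4, 5, 15, 15]
Append remaining from right: [15]. Merged: [2, 4, 5, 15, 15, 15]

Final merged array: [2, 4, 5, 15, 15, 15]
Total comparisons: 5

The merged array is [2, 4, 5, 15, 15, 15], requiring 5 comparisons. The merge step runs in O(n) time where n is the total number of elements.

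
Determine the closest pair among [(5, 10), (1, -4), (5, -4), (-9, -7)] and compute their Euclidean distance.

Computing all pairwise distances among 4 points:

d((5, 10), (1, -4)) = 14.5602
d((5, 10), (5, -4)) = 14.0
d((5, 10), (-9, -7)) = 22.0227
d((1, -4), (5, -4)) = 4.0 <-- minimum
d((1, -4), (-9, -7)) = 10.4403
d((5, -4), (-9, -7)) = 14.3178

Closest pair: (1, -4) and (5, -4) with distance 4.0

The closest pair is (1, -4) and (5, -4) with Euclidean distance 4.0. For 4 points, brute-force pairwise comparison is shown above. For large n, the divide-and-conquer algorithm (sort by x, recurse on halves, check the dividing strip) achieves O(n log n).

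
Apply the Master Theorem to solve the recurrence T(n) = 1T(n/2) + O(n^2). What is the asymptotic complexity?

Master Theorem for T(n) = 1T(n/2) + O(n^2):

a = 1, b = 2, c = 2
log_b(a) = log_2(1) = 0.0000

Case 3: c = 2 > log_2(1) = 0.0000
T(n) = O(n^2) = O(n^2)

For T(n) = 1T(n/2) + O(n^2): log_2(1) = 0.0000. This is Case 3 of the Master Theorem (c > log_b(a), work dominated by root), giving O(n^2).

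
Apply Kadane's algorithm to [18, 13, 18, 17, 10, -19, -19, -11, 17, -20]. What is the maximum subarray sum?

Using Kadane's algorithm on [18, 13, 18, 17, 10, -19, -19, -11, 17, -20]:

Scanning through the array:
Position 1 (value 13): max_ending_here = 31, max_so_far = 31
Position 2 (value 18): max_ending_here = 49, max_so_far = 49
Position 3 (value 17): max_ending_here = 66, max_so_far = 66
Position 4 (value 10): max_ending_here = 76, max_so_far = 76
Position 5 (value -19): max_ending_here = 57, max_so_far = 76
Position 6 (value -19): max_ending_here = 38, max_so_far = 76
Position 7 (value -11): max_ending_here = 27, max_so_far = 76
Position 8 (value 17): max_ending_here = 44, max_so_far = 76
Position 9 (value -20): max_ending_here = 24, max_so_far = 76

Maximum subarray: [18, 13, 18, 17, 10]
Maximum sum: 76

The maximum subarray is [18, 13, 18, 17, 10] with sum 76. This subarray runs from index 0 to index 4.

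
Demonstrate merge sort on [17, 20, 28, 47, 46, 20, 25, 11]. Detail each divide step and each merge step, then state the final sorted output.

Merge sort trace:

Split: [17, 20, 28, 47, 46, 20, 25, 11] -> [17, 20, 28, 47] and [46, 20, 25, 11]
  Split: [17, 20, 28, 47] -> [17, 20] and [28, 47]
    Split: [17, 20] -> [17] and [20]
    Merge: [17] + [20] -> [17, 20]
    Split: [28, 47] -> [28] and [47]
    Merge: [28] + [47] -> [28, 47]
  Merge: [17, 20] + [28, 47] -> [17, 20, 28, 47]
  Split: [46, 20, 25, 11] -> [46, 20] and [25, 11]
    Split: [46, 20] -> [46] and [20]
    Merge: [46] + [20] -> [20, 46]
    Split: [25, 11] -> [25] and [11]
    Merge: [25] + [11] -> [11, 25]
  Merge: [20, 46] + [11, 25] -> [11, 20, 25, 46]
Merge: [17, 20, 28, 47] + [11, 20, 25, 46] -> [11, 17, 20, 20, 25, 28, 46, 47]

Final sorted array: [11, 17, 20, 20, 25, 28, 46, 47]

The merge sort proceeds by recursively splitting the array and merging sorted halves.
After all merges, the sorted array is [11, 17, 20, 20, 25, 28, 46, 47].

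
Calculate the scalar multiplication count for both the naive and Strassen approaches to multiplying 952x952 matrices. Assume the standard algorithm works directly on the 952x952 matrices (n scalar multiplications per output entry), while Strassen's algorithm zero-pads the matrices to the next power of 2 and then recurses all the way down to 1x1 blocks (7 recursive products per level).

Matrix multiplication for 952x952 matrices:

Strassen's algorithm requires power-of-2 dimensions. Pad 952x952 to 1024x1024 (next power of 2).

Standard algorithm: 952^3 = 862801408 multiplications
Strassen's algorithm: 7^(log2(1024)) = 7^10 = 282475249 multiplications
Savings: 862801408 - 282475249 = 580326159 multiplications

Standard: 862801408 multiplications (952^3). Strassen: 282475249 multiplications (7^10, after padding to 1024x1024). Strassen reduces 8 recursive multiplications to 7 at each level.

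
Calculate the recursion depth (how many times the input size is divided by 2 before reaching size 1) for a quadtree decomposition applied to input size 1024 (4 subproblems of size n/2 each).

For divide and conquer with division factor 2:

Problem sizes at each level:
Level 0: 1024
Level 1: 512
Level 2: 256
Level 3: 128
Level 4: 64
Level 5: 32
Level 6: 16
Level 7: 8
Level 8: 4
Level 9: 2
Level 10: 1

The root is level 0 and the size-1 base case is level 10 (the tree spans levels 0 through 10, i.e. 11 levels counting the root), so the depth is the number of divisions: log_2(1024) = 10

The recursion tree depth is log_2(1024) = 10. At each level, the problem size is divided by 2, so it takes 10 divisions to reduce to a base case of size 1. The algorithm makes 4 recursive calls at each level.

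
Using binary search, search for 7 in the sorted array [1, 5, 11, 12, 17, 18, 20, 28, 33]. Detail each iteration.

Binary search for 7 in [1, 5, 11, 12, 17, 18, 20, 28, 33]:

lo=0, hi=8, mid=4, arr[mid]=17 -> 17 > 7, search left half
lo=0, hi=3, mid=1, arr[mid]=5 -> 5 < 7, search right half
lo=2, hi=3, mid=2, arr[mid]=11 -> 11 > 7, search left half
lo=2 > hi=1, target 7 not found

Binary search determines that 7 is not in the array after 3 comparisons. The search space was exhausted without finding the target.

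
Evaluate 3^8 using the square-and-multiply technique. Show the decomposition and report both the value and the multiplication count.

Computing 3^8 by squaring (build up from 3^1; each line after the first costs one multiplication):

3^1 = 3
3^2 = (3^1)^2 = 3^2 = 9
3^4 = (3^2)^2 = 9^2 = 81
3^8 = (3^4)^2 = 81^2 = 6561

Result: 6561
Multiplications needed: 3 (3 lines after 3^1)

3^8 = 6561. Using exponentiation by squaring, this requires 3 multiplications. The key idea: if the exponent is even, square the half-power; if odd, multiply by the base once.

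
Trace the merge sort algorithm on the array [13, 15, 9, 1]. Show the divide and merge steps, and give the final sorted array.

Merge sort trace:

Split: [13, 15, 9, 1] -> [13, 15] and [9, 1]
  Split: [13, 15] -> [13] and [15]
  Merge: [13] + [15] -> [13, 15]
  Split: [9, 1] -> [9] and [1]
  Merge: [9] + [1] -> [1, 9]
Merge: [13, 15] + [1, 9] -> [1, 9, 13, 15]

Final sorted array: [1, 9, 13, 15]

The merge sort proceeds by recursively splitting the array and merging sorted halves.
After all merges, the sorted array is [1, 9, 13, 15].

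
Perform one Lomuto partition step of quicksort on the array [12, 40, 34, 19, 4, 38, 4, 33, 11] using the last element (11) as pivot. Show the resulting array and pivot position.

Lomuto partition with pivot = 11:

Initial array: [12, 40, 34, 19, 4, 38, 4, 33, 11]

arr[0]=12 > 11: no swap
arr[1]=40 > 11: no swap
arr[2]=34 > 11: no swap
arr[3]=19 > 11: no swap
arr[4]=4 <= 11: swap with position 0, array becomes [4, 40, 34, 19, 12, 38, 4, 33, 11]
arr[5]=38 > 11: no swap
arr[6]=4 <= 11: swap with position 1, array becomes [4, 4, 34, 19, 12, 38, 40, 33, 11]
arr[7]=33 > 11: no swap

Place pivot at position 2: [4, 4, 11, 19, 12, 38, 40, 33, 34]
Pivot position: 2

After partitioning with pivot 11, the array becomes [4, 4, 11, 19, 12, 38, 40, 33, 34]. The pivot is placed at index 2. All elements to the left of the pivot are <= 11, and all elements to the right are > 11.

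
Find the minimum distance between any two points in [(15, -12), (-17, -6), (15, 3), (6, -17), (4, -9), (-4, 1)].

Computing all pairwise distances among 6 points:

d((15, -12), (-17, -6)) = 32.5576
d((15, -12), (15, 3)) = 15.0
d((15, -12), (6, -17)) = 10.2956
d((15, -12), (4, -9)) = 11.4018
d((15, -12), (-4, 1)) = 23.0217
d((-17, -6), (15, 3)) = 33.2415
d((-17, -6), (6, -17)) = 25.4951
d((-17, -6), (4, -9)) = 21.2132
d((-17, -6), (-4, 1)) = 14.7648
d((15, 3), (6, -17)) = 21.9317
d((15, 3), (4, -9)) = 16.2788
d((15, 3), (-4, 1)) = 19.105
d((6, -17), (4, -9)) = 8.2462 <-- minimum
d((6, -17), (-4, 1)) = 20.5913
d((4, -9), (-4, 1)) = 12.8062

Closest pair: (6, -17) and (4, -9) with distance 8.2462

The closest pair is (6, -17) and (4, -9) with Euclidean distance 8.2462. For 6 points, brute-force pairwise comparison is shown above. For large n, the divide-and-conquer algorithm (sort by x, recurse on halves, check the dividing strip) achieves O(n log n).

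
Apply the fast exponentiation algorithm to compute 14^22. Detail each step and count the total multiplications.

Computing 14^22 by squaring (build up from 14^1; each line after the first costs one multiplication):

14^1 = 14
14^2 = (14^1)^2 = 14^2 = 196
14^4 = (14^2)^2 = 196^2 = 38416
14^5 = 14 * 14^4 = 14 * 38416 = 537824
14^10 = (14^5)^2 = 537824^2 = 289254654976
14^11 = 14 * 14^10 = 14 * 289254654976 = 4049565169664
14^22 = (14^11)^2 = 4049565169664^2 = 16398978063355821105872896

Result: 16398978063355821105872896
Multiplications needed: 6 (6 lines after 14^1)

14^22 = 16398978063355821105872896. Using exponentiation by squaring, this requires 6 multiplications. The key idea: if the exponent is even, square the half-power; if odd, multiply by the base once.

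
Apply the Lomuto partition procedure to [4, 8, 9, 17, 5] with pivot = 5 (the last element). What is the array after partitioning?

Lomuto partition with pivot = 5:

Initial array: [4, 8, 9, 17, 5]

arr[0]=4 <= 5: swap with position 0, array becomes [4, 8, 9, 17, 5]
arr[1]=8 > 5: no swap
arr[2]=9 > 5: no swap
arr[3]=17 > 5: no swap

Place pivot at position 1: [4, 5, 9, 17, 8]
Pivot position: 1

After partitioning with pivot 5, the array becomes [4, 5, 9, 17, 8]. The pivot is placed at index 1. All elements to the left of the pivot are <= 5, and all elements to the right are > 5.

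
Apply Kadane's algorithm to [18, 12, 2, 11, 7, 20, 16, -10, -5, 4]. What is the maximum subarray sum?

Using Kadane's algorithm on [18, 12, 2, 11, 7, 20, 16, -10, -5, 4]:

Scanning through the array:
Position 1 (value 12): max_ending_here = 30, max_so_far = 30
Position 2 (value 2): max_ending_here = 32, max_so_far = 32
Position 3 (value 11): max_ending_here = 43, max_so_far = 43
Position 4 (value 7): max_ending_here = 50, max_so_far = 50
Position 5 (value 20): max_ending_here = 70, max_so_far = 70
Position 6 (value 16): max_ending_here = 86, max_so_far = 86
Position 7 (value -10): max_ending_here = 76, max_so_far = 86
Position 8 (value -5): max_ending_here = 71, max_so_far = 86
Position 9 (value 4): max_ending_here = 75, max_so_far = 86

Maximum subarray: [18, 12, 2, 11, 7, 20, 16]
Maximum sum: 86

The maximum subarray is [18, 12, 2, 11, 7, 20, 16] with sum 86. This subarray runs from index 0 to index 6.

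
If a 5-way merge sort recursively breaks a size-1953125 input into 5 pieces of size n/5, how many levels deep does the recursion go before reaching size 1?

For divide and conquer with division factor 5:

Problem sizes at each level:
Level 0: 1953125
Level 1: 390625
Level 2: 78125
Level 3: 15625
Level 4: 3125
Level 5: 625
Level 6: 125
Level 7: 25
Level 8: 5
Level 9: 1

The root is level 0 and the size-1 base case is level 9 (the tree spans levels 0 through 9, i.e. 10 levels counting the root), so the depth is the number of divisions: log_5(1953125) = 9

The recursion tree depth is log_5(1953125) = 9. At each level, the problem size is divided by 5, so it takes 9 divisions to reduce to a base case of size 1. The algorithm makes 5 recursive calls at each level.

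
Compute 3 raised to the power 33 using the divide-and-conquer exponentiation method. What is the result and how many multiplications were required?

Computing 3^33 by squaring (build up from 3^1; each line after the first costs one multiplication):

3^1 = 3
3^2 = (3^1)^2 = 3^2 = 9
3^4 = (3^2)^2 = 9^2 = 81
3^8 = (3^4)^2 = 81^2 = 6561
3^16 = (3^8)^2 = 6561^2 = 43046721
3^32 = (3^16)^2 = 43046721^2 = 1853020188851841
3^33 = 3 * 3^32 = 3 * 1853020188851841 = 5559060566555523

Result: 5559060566555523
Multiplications needed: 6 (6 lines after 3^1)

3^33 = 5559060566555523. Using exponentiation by squaring, this requires 6 multiplications. The key idea: if the exponent is even, square the half-power; if odd, multiply by the base once.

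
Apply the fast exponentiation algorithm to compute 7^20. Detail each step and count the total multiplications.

Computing 7^20 by squaring (build up from 7^1; each line after the first costs one multiplication):

7^1 = 7
7^2 = (7^1)^2 = 7^2 = 49
7^4 = (7^2)^2 = 49^2 = 2401
7^5 = 7 * 7^4 = 7 * 2401 = 16807
7^10 = (7^5)^2 = 16807^2 = 282475249
7^20 = (7^10)^2 = 282475249^2 = 79792266297612001

Result: 79792266297612001
Multiplications needed: 5 (5 lines after 7^1)

7^20 = 79792266297612001. Using exponentiation by squaring, this requires 5 multiplications. The key idea: if the exponent is even, square the half-power; if odd, multiply by the base once.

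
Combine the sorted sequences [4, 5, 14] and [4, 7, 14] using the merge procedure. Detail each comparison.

Merging process:

Compare 4 vs 4: take 4 from left. Merged: [4]
Compare 5 vs 4: take 4 from right. Merged: [4, 4]
Compare 5 vs 7: take 5 from left. Merged: [4, 4, 5]
Compare 14 vs 7: take 7 from right. Merged: [4, 4, 5, 7]
Compare 14 vs 14: take 14 from left. Merged: [4, 4, 5, 7, 14]
Append remaining from right: [14]. Merged: [4, 4, 5, 7, 14, 14]

Final merged array: [4, 4, 5, 7, 14, 14]
Total comparisons: 5

The merged array is [4, 4, 5, 7, 14, 14], requiring 5 comparisons. The merge step runs in O(n) time where n is the total number of elements.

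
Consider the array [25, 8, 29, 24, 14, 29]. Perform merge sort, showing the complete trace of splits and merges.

Merge sort trace:

Split: [25, 8, 29, 24, 14, 29] -> [25, 8, 29] and [24, 14, 29]
  Split: [25, 8, 29] -> [25] and [8, 29]
    Split: [8, 29] -> [8] and [29]
    Merge: [8] + [29] -> [8, 29]
  Merge: [25] + [8, 29] -> [8, 25, 29]
  Split: [24, 14, 29] -> [24] and [14, 29]
    Split: [14, 29] -> [14] and [29]
    Merge: [14] + [29] -> [14, 29]
  Merge: [24] + [14, 29] -> [14, 24, 29]
Merge: [8, 25, 29] + [14, 24, 29] -> [8, 14, 24, 25, 29, 29]

Final sorted array: [8, 14, 24, 25, 29, 29]

The merge sort proceeds by recursively splitting the array and merging sorted halves.
After all merges, the sorted array is [8, 14, 24, 25, 29, 29].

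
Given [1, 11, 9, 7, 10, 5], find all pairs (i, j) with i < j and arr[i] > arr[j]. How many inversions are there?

Finding inversions in [1, 11, 9, 7, 10, 5]:

(1, 2): arr[1]=11 > arr[2]=9
(1, 3): arr[1]=11 > arr[3]=7
(1, 4): arr[1]=11 > arr[4]=10
(1, 5): arr[1]=11 > arr[5]=5
(2, 3): arr[2]=9 > arr[3]=7
(2, 5): arr[2]=9 > arr[5]=5
(3, 5): arr[3]=7 > arr[5]=5
(4, 5): arr[4]=10 > arr[5]=5

Total inversions: 8

The array has 8 inversion(s): (1,2), (1,3), (1,4), (1,5), (2,3), (2,5), (3,5), (4,5). Each pair (i,j) satisfies i < j and arr[i] > arr[j].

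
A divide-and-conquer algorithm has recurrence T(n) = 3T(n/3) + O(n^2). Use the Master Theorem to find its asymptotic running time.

Master Theorem for T(n) = 3T(n/3) + O(n^2):

a = 3, b = 3, c = 2
log_b(a) = log_3(3) = 1.0000

Case 3: c = 2 > log_3(3) = 1.0000
T(n) = O(n^2) = O(n^2)

For T(n) = 3T(n/3) + O(n^2): log_3(3) = 1.0000. This is Case 3 of the Master Theorem (c > log_b(a), work dominated by root), giving O(n^2).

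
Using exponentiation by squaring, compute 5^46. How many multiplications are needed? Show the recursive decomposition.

Computing 5^46 by squaring (build up from 5^1; each line after the first costs one multiplication):

5^1 = 5
5^2 = (5^1)^2 = 5^2 = 25
5^4 = (5^2)^2 = 25^2 = 625
5^5 = 5 * 5^4 = 5 * 625 = 3125
5^10 = (5^5)^2 = 3125^2 = 9765625
5^11 = 5 * 5^10 = 5 * 9765625 = 48828125
5^22 = (5^11)^2 = 48828125^2 = 2384185791015625
5^23 = 5 * 5^22 = 5 * 2384185791015625 = 11920928955078125
5^46 = (5^23)^2 = 11920928955078125^2 = 142108547152020037174224853515625

Result: 142108547152020037174224853515625
Multiplications needed: 8 (8 lines after 5^1)

5^46 = 142108547152020037174224853515625. Using exponentiation by squaring, this requires 8 multiplications. The key idea: if the exponent is even, square the half-power; if odd, multiply by the base once.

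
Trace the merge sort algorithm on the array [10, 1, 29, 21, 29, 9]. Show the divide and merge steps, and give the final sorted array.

Merge sort trace:

Split: [10, 1, 29, 21, 29, 9] -> [10, 1, 29] and [21, 29, 9]
  Split: [10, 1, 29] -> [10] and [1, 29]
    Split: [1, 29] -> [1] and [29]
    Merge: [1] + [29] -> [1, 29]
  Merge: [10] + [1, 29] -> [1, 10, 29]
  Split: [21, 29, 9] -> [21] and [29, 9]
    Split: [29, 9] -> [29] and [9]
    Merge: [29] + [9] -> [9, 29]
  Merge: [21] + [9, 29] -> [9, 21, 29]
Merge: [1, 10, 29] + [9, 21, 29] -> [1, 9, 10, 21, 29, 29]

Final sorted array: [1, 9, 10, 21, 29, 29]

The merge sort proceeds by recursively splitting the array and merging sorted halves.
After all merges, the sorted array is [1, 9, 10, 21, 29, 29].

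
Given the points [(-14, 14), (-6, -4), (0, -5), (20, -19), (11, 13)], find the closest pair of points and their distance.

Computing all pairwise distances among 5 points:

d((-14, 14), (-6, -4)) = 19.6977
d((-14, 14), (0, -5)) = 23.6008
d((-14, 14), (20, -19)) = 47.3814
d((-14, 14), (11, 13)) = 25.02
d((-6, -4), (0, -5)) = 6.0828 <-- minimum
d((-6, -4), (20, -19)) = 30.0167
d((-6, -4), (11, 13)) = 24.0416
d((0, -5), (20, -19)) = 24.4131
d((0, -5), (11, 13)) = 21.095
d((20, -19), (11, 13)) = 33.2415

Closest pair: (-6, -4) and (0, -5) with distance 6.0828

The closest pair is (-6, -4) and (0, -5) with Euclidean distance 6.0828. For 5 points, brute-force pairwise comparison is shown above. For large n, the divide-and-conquer algorithm (sort by x, recurse on halves, check the dividing strip) achieves O(n log n).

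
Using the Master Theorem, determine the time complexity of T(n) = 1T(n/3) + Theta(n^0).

Master Theorem for T(n) = 1T(n/3) + O(n^0):

a = 1, b = 3, c = 0
log_b(a) = log_3(1) = 0.0000

Case 2: c = 0 = log_3(1) = 0.0000
T(n) = O(n^0 log n) = O(log n)

For T(n) = 1T(n/3) + O(n^0): log_3(1) = 0.0000. This is Case 2 of the Master Theorem (c = log_b(a), equal work at all levels), giving O(log n).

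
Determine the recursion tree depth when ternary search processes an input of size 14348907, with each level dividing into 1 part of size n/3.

For divide and conquer with division factor 3:

Problem sizes at each level:
Level 0: 14348907
Level 1: 4782969
Level 2: 1594323
Level 3: 531441
Level 4: 177147
Level 5: 59049
Level 6: 19683
Level 7: 6561
Level 8: 2187
Level 9: 729
Level 10: 243
Level 11: 81
Level 12: 27
Level 13: 9
Level 14: 3
Level 15: 1

The root is level 0 and the size-1 base case is level 15 (the tree spans levels 0 through 15, i.e. 16 levels counting the root), so the depth is the number of divisions: log_3(14348907) = 15

The recursion tree depth is log_3(14348907) = 15. At each level, the problem size is divided by 3, so it takes 15 divisions to reduce to a base case of size 1. The algorithm makes 1 recursive call at each level.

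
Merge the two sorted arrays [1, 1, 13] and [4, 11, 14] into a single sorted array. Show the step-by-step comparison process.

Merging process:

Compare 1 vs 4: take 1 from left. Merged: [1]
Compare 1 vs 4: take 1 from left. Merged: [1, 1]
Compare 13 vs 4: take 4 from right. Merged: [1, 1, 4]
Compare 13 vs 11: take 11 from right. Merged: [1, 1, 4, 11]
Compare 13 vs 14: take 13 from left. Merged: [1, 1, 4, 11, 13]
Append remaining from right: [14]. Merged: [1, 1, 4, 11, 13, 14]

Final merged array: [1, 1, 4, 11, 13, 14]
Total comparisons: 5

The merged array is [1, 1, 4, 11, 13, 14], requiring 5 comparisons. The merge step runs in O(n) time where n is the total number of elements.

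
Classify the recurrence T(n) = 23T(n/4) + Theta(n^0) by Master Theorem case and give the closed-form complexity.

Master Theorem for T(n) = 23T(n/4) + O(n^0):

a = 23, b = 4, c = 0
log_b(a) = log_4(23) = 2.2618

Case 1: c = 0 < log_4(23) = 2.2618
T(n) = O(n^(log_4 23))

For T(n) = 23T(n/4) + O(n^0): log_4(23) = 2.2618. This is Case 1 of the Master Theorem (c < log_b(a), work dominated by leaves), giving O(n^(log_4 23)).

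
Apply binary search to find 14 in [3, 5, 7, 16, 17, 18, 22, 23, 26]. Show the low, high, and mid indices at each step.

Binary search for 14 in [3, 5, 7, 16, 17, 18, 22, 23, 26]:

lo=0, hi=8, mid=4, arr[mid]=17 -> 17 > 14, search left half
lo=0, hi=3, mid=1, arr[mid]=5 -> 5 < 14, search right half
lo=2, hi=3, mid=2, arr[mid]=7 -> 7 < 14, search right half
lo=3, hi=3, mid=3, arr[mid]=16 -> 16 > 14, search left half
lo=3 > hi=2, target 14 not found

Binary search determines that 14 is not in the array after 4 comparisons. The search space was exhausted without finding the target.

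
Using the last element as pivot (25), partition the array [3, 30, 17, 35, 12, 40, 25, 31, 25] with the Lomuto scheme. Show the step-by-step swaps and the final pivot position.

Lomuto partition with pivot = 25:

Initial array: [3, 30, 17, 35, 12, 40, 25, 31, 25]

arr[0]=3 <= 25: swap with position 0, array becomes [3, 30, 17, 35, 12, 40, 25, 31, 25]
arr[1]=30 > 25: no swap
arr[2]=17 <= 25: swap with position 1, array becomes [3, 17, 30, 35, 12, 40, 25, 31, 25]
arr[3]=35 > 25: no swap
arr[4]=12 <= 25: swap with position 2, array becomes [3, 17, 12, 35, 30, 40, 25, 31, 25]
arr[5]=40 > 25: no swap
arr[6]=25 <= 25: swap with position 3, array becomes [3, 17, 12, 25, 30, 40, 35, 31, 25]
arr[7]=31 > 25: no swap

Place pivot at position 4: [3, 17, 12, 25, 25, 40, 35, 31, 30]
Pivot position: 4

After partitioning with pivot 25, the array becomes [3, 17, 12, 25, 25, 40, 35, 31, 30]. The pivot is placed at index 4. All elements to the left of the pivot are <= 25, and all elements to the right are > 25.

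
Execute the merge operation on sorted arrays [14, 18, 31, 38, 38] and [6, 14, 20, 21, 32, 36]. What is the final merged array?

Merging process:

Compare 14 vs 6: take 6 from right. Merged: [6]
Compare 14 vs 14: take 14 from left. Merged: [6, 14]
Compare 18 vs 14: take 14 from right. Merged: [6, 14, 14]
Compare 18 vs 20: take 18 from left. Merged: [6, 14, 14, 18]
Compare 31 vs 20: take 20 from right. Merged: [6, 14, 14, 18, 20]
Compare 31 vs 21: take 21 from right. Merged: [6, 14, 14, 18, 20, 21]
Compare 31 vs 32: take 31 from left. Merged: [6, 14, 14, 18, 20, 21, 31]
Compare 38 vs 32: take 32 from right. Merged: [6, 14, 14, 18, 20, 21, 31, 32]
Compare 38 vs 36: take 36 from right. Merged: [6, 14, 14, 18, 20, 21, 31, 32, 36]
Append remaining from left: [38, 38]. Merged: [6, 14, 14, 18, 20, 21, 31, 32, 36, 38, 38]

Final merged array: [6, 14, 14, 18, 20, 21, 31, 32, 36, 38, 38]
Total comparisons: 9

The merged array is [6, 14, 14, 18, 20, 21, 31, 32, 36, 38, 38], requiring 9 comparisons. The merge step runs in O(n) time where n is the total number of elements.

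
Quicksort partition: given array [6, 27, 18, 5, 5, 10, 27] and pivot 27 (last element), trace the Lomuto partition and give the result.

Lomuto partition with pivot = 27:

Initial array: [6, 27, 18, 5, 5, 10, 27]

arr[0]=6 <= 27: swap with position 0, array becomes [6, 27, 18, 5, 5, 10, 27]
arr[1]=27 <= 27: swap with position 1, array becomes [6, 27, 18, 5, 5, 10, 27]
arr[2]=18 <= 27: swap with position 2, array becomes [6, 27, 18, 5, 5, 10, 27]
arr[3]=5 <= 27: swap with position 3, array becomes [6, 27, 18, 5, 5, 10, 27]
arr[4]=5 <= 27: swap with position 4, array becomes [6, 27, 18, 5, 5, 10, 27]
arr[5]=10 <= 27: swap with position 5, array becomes [6, 27, 18, 5, 5, 10, 27]

Place pivot at position 6: [6, 27, 18, 5, 5, 10, 27]
Pivot position: 6

After partitioning with pivot 27, the array becomes [6, 27, 18, 5, 5, 10, 27]. The pivot is placed at index 6. All elements to the left of the pivot are <= 27, and all elements to the right are > 27.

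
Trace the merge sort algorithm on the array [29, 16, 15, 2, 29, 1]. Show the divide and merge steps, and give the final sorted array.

Merge sort trace:

Split: [29, 16, 15, 2, 29, 1] -> [29, 16, 15] and [2, 29, 1]
  Split: [29, 16, 15] -> [29] and [16, 15]
    Split: [16, 15] -> [16] and [15]
    Merge: [16] + [15] -> [15, 16]
  Merge: [29] + [15, 16] -> [15, 16, 29]
  Split: [2, 29, 1] -> [2] and [29, 1]
    Split: [29, 1] -> [29] and [1]
    Merge: [29] + [1] -> [1, 29]
  Merge: [2] + [1, 29] -> [1, 2, 29]
Merge: [15, 16, 29] + [1, 2, 29] -> [1, 2, 15, 16, 29, 29]

Final sorted array: [1, 2, 15, 16, 29, 29]

The merge sort proceeds by recursively splitting the array and merging sorted halves.
After all merges, the sorted array is [1, 2, 15, 16, 29, 29].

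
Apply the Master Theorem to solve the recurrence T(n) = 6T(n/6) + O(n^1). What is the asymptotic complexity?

Master Theorem for T(n) = 6T(n/6) + O(n^1):

a = 6, b = 6, c = 1
log_b(a) = log_6(6) = 1.0000

Case 2: c = 1 = log_6(6) = 1.0000
T(n) = O(n^1 log n) = O(n log n)

For T(n) = 6T(n/6) + O(n^1): log_6(6) = 1.0000. This is Case 2 of the Master Theorem (c = log_b(a), equal work at all levels), giving O(n log n).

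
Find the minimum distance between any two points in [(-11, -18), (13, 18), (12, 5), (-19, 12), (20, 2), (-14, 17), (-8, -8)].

Computing all pairwise distances among 7 points:

d((-11, -18), (13, 18)) = 43.2666
d((-11, -18), (12, 5)) = 32.5269
d((-11, -18), (-19, 12)) = 31.0483
d((-11, -18), (20, 2)) = 36.8917
d((-11, -18), (-14, 17)) = 35.1283
d((-11, -18), (-8, -8)) = 10.4403
d((13, 18), (12, 5)) = 13.0384
d((13, 18), (-19, 12)) = 32.5576
d((13, 18), (20, 2)) = 17.4642
d((13, 18), (-14, 17)) = 27.0185
d((13, 18), (-8, -8)) = 33.4215
d((12, 5), (-19, 12)) = 31.7805
d((12, 5), (20, 2)) = 8.544
d((12, 5), (-14, 17)) = 28.6356
d((12, 5), (-8, -8)) = 23.8537
d((-19, 12), (20, 2)) = 40.2616
d((-19, 12), (-14, 17)) = 7.0711 <-- minimum
d((-19, 12), (-8, -8)) = 22.8254
d((20, 2), (-14, 17)) = 37.1618
d((20, 2), (-8, -8)) = 29.7321
d((-14, 17), (-8, -8)) = 25.7099

Closest pair: (-19, 12) and (-14, 17) with distance 7.0711

The closest pair is (-19, 12) and (-14, 17) with Euclidean distance 7.0711. For 7 points, brute-force pairwise comparison is shown above. For large n, the divide-and-conquer algorithm (sort by x, recurse on halves, check the dividing strip) achieves O(n log n).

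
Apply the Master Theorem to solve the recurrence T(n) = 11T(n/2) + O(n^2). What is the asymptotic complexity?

Master Theorem for T(n) = 11T(n/2) + O(n^2):

a = 11, b = 2, c = 2
log_b(a) = log_2(11) = 3.4594

Case 1: c = 2 < log_2(11) = 3.4594
T(n) = O(n^(log_2 11))

For T(n) = 11T(n/2) + O(n^2): log_2(11) = 3.4594. This is Case 1 of the Master Theorem (c < log_b(a), work dominated by leaves), giving O(n^(log_2 11)).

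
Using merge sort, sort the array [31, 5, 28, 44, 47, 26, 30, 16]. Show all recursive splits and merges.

Merge sort trace:

Split: [31, 5, 28, 44, 47, 26, 30, 16] -> [31, 5, 28, 44] and [47, 26, 30, 16]
  Split: [31, 5, 28, 44] -> [31, 5] and [28, 44]
    Split: [31, 5] -> [31] and [5]
    Merge: [31] + [5] -> [5, 31]
    Split: [28, 44] -> [28] and [44]
    Merge: [28] + [44] -> [28, 44]
  Merge: [5, 31] + [28, 44] -> [5, 28, 31, 44]
  Split: [47, 26, 30, 16] -> [47, 26] and [30, 16]
    Split: [47, 26] -> [47] and [26]
    Merge: [47] + [26] -> [26, 47]
    Split: [30, 16] -> [30] and [16]
    Merge: [30] + [16] -> [16, 30]
  Merge: [26, 47] + [16, 30] -> [16, 26, 30, 47]
Merge: [5, 28, 31, 44] + [16, 26, 30, 47] -> [5, 16, 26, 28, 30, 31, 44, 47]

Final sorted array: [5, 16, 26, 28, 30, 31, 44, 47]

The merge sort proceeds by recursively splitting the array and merging sorted halves.
After all merges, the sorted array is [5, 16, 26, 28, 30, 31, 44, 47].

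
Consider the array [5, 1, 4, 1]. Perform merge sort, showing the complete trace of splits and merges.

Merge sort trace:

Split: [5, 1, 4, 1] -> [5, 1] and [4, 1]
  Split: [5, 1] -> [5] and [1]
  Merge: [5] + [1] -> [1, 5]
  Split: [4, 1] -> [4] and [1]
  Merge: [4] + [1] -> [1, 4]
Merge: [1, 5] + [1, 4] -> [1, 1, 4, 5]

Final sorted array: [1, 1, 4, 5]

The merge sort proceeds by recursively splitting the array and merging sorted halves.
After all merges, the sorted array is [1, 1, 4, 5].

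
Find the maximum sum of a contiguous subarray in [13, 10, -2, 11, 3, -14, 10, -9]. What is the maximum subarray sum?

Using Kadane's algorithm on [13, 10, -2, 11, 3, -14, 10, -9]:

Scanning through the array:
Position 1 (value 10): max_ending_here = 23, max_so_far = 23
Position 2 (value -2): max_ending_here = 21, max_so_far = 23
Position 3 (value 11): max_ending_here = 32, max_so_far = 32
Position 4 (value 3): max_ending_here = 35, max_so_far = 35
Position 5 (value -14): max_ending_here = 21, max_so_far = 35
Position 6 (value 10): max_ending_here = 31, max_so_far = 35
Position 7 (value -9): max_ending_here = 22, max_so_far = 35

Maximum subarray: [13, 10, -2, 11, 3]
Maximum sum: 35

The maximum subarray is [13, 10, -2, 11, 3] with sum 35. This subarray runs from index 0 to index 4.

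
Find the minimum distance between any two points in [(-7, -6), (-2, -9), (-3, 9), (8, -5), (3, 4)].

Computing all pairwise distances among 5 points:

d((-7, -6), (-2, -9)) = 5.831 <-- minimum
d((-7, -6), (-3, 9)) = 15.5242
d((-7, -6), (8, -5)) = 15.0333
d((-7, -6), (3, 4)) = 14.1421
d((-2, -9), (-3, 9)) = 18.0278
d((-2, -9), (8, -5)) = 10.7703
d((-2, -9), (3, 4)) = 13.9284
d((-3, 9), (8, -5)) = 17.8045
d((-3, 9), (3, 4)) = 7.8102
d((8, -5), (3, 4)) = 10.2956

Closest pair: (-7, -6) and (-2, -9) with distance 5.831

The closest pair is (-7, -6) and (-2, -9) with Euclidean distance 5.831. For 5 points, brute-force pairwise comparison is shown above. For large n, the divide-and-conquer algorithm (sort by x, recurse on halves, check the dividing strip) achieves O(n log n).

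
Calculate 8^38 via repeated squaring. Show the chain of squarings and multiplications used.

Computing 8^38 by squaring (build up from 8^1; each line after the first costs one multiplication):

8^1 = 8
8^2 = (8^1)^2 = 8^2 = 64
8^4 = (8^2)^2 = 64^2 = 4096
8^8 = (8^4)^2 = 4096^2 = 16777216
8^9 = 8 * 8^8 = 8 * 16777216 = 134217728
8^18 = (8^9)^2 = 134217728^2 = 18014398509481984
8^19 = 8 * 8^18 = 8 * 18014398509481984 = 144115188075855872
8^38 = (8^19)^2 = 144115188075855872^2 = 20769187434139310514121985316880384

Result: 20769187434139310514121985316880384
Multiplications needed: 7 (7 lines after 8^1)

8^38 = 20769187434139310514121985316880384. Using exponentiation by squaring, this requires 7 multiplications. The key idea: if the exponent is even, square the half-power; if odd, multiply by the base once.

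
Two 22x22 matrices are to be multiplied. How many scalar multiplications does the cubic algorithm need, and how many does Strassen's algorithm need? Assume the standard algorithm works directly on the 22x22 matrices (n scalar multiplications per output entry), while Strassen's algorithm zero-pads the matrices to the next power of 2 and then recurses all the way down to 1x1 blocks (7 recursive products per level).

Matrix multiplication for 22x22 matrices:

Strassen's algorithm requires power-of-2 dimensions. Pad 22x22 to 32x32 (next power of 2).

Standard algorithm: 22^3 = 10648 multiplications
Strassen's algorithm: 7^(log2(32)) = 7^5 = 16807 multiplications
Difference: 10648 - 16807 = -6159 (Strassen uses MORE here due to padding overhead — for small or just-over-power-of-2 n, padding can outweigh the per-level savings)

Standard: 10648 multiplications (22^3). Strassen: 16807 multiplications (7^5, after padding to 32x32). Strassen reduces 8 recursive multiplications to 7 at each level.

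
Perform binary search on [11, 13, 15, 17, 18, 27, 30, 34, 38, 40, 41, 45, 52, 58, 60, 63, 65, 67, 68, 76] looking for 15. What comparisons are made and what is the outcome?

Binary search for 15 in [11, 13, 15, 17, 18, 27, 30, 34, 38, 40, 41, 45, 52, 58, 60, 63, 65, 67, 68, 76]:

lo=0, hi=19, mid=9, arr[mid]=40 -> 40 > 15, search left half
lo=0, hi=8, mid=4, arr[mid]=18 -> 18 > 15, search left half
lo=0, hi=3, mid=1, arr[mid]=13 -> 13 < 15, search right half
lo=2, hi=3, mid=2, arr[mid]=15 -> Found target at index 2!

Binary search finds 15 at index 2 after 4 comparisons. The search repeatedly halves the search space by comparing with the middle element.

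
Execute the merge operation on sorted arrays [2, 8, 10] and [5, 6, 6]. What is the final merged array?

Merging process:

Compare 2 vs 5: take 2 from left. Merged: [2]
Compare 8 vs 5: take 5 from right. Merged: [2, 5]
Compare 8 vs 6: take 6 from right. Merged: [2, 5, 6]
Compare 8 vs 6: take 6 from right. Merged: [2, 5, 6, 6]
Append remaining from left: [8, 10]. Merged: [2, 5, 6, 6, 8, 10]

Final merged array: [2, 5, 6, 6, 8, 10]
Total comparisons: 4

The merged array is [2, 5, 6, 6, 8, 10], requiring 4 comparisons. The merge step runs in O(n) time where n is the total number of elements.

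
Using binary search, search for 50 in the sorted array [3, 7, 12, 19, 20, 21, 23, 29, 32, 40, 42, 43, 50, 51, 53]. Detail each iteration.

Binary search for 50 in [3, 7, 12, 19, 20, 21, 23, 29, 32, 40, 42, 43, 50, 51, 53]:

lo=0, hi=14, mid=7, arr[mid]=29 -> 29 < 50, search right half
lo=8, hi=14, mid=11, arr[mid]=43 -> 43 < 50, search right half
lo=12, hi=14, mid=13, arr[mid]=51 -> 51 > 50, search left half
lo=12, hi=12, mid=12, arr[mid]=50 -> Found target at index 12!

Binary search finds 50 at index 12 after 4 comparisons. The search repeatedly halves the search space by comparing with the middle element.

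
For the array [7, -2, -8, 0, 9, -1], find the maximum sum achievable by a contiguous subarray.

Using Kadane's algorithm on [7, -2, -8, 0, 9, -1]:

Scanning through the array:
Position 1 (value -2): max_ending_here = 5, max_so_far = 7
Position 2 (value -8): max_ending_here = -3, max_so_far = 7
Position 3 (value 0): max_ending_here = 0, max_so_far = 7
Position 4 (value 9): max_ending_here = 9, max_so_far = 9
Position 5 (value -1): max_ending_here = 8, max_so_far = 9

Maximum subarray: [0, 9]
Maximum sum: 9

The maximum subarray is [0, 9] with sum 9. This subarray runs from index 3 to index 4.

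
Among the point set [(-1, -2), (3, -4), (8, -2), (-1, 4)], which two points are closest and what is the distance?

Computing all pairwise distances among 4 points:

d((-1, -2), (3, -4)) = 4.4721 <-- minimum
d((-1, -2), (8, -2)) = 9.0
d((-1, -2), (-1, 4)) = 6.0
d((3, -4), (8, -2)) = 5.3852
d((3, -4), (-1, 4)) = 8.9443
d((8, -2), (-1, 4)) = 10.8167

Closest pair: (-1, -2) and (3, -4) with distance 4.4721

The closest pair is (-1, -2) and (3, -4) with Euclidean distance 4.4721. For 4 points, brute-force pairwise comparison is shown above. For large n, the divide-and-conquer algorithm (sort by x, recurse on halves, check the dividing strip) achieves O(n log n).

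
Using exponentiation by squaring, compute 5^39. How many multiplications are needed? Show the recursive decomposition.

Computing 5^39 by squaring (build up from 5^1; each line after the first costs one multiplication):

5^1 = 5
5^2 = (5^1)^2 = 5^2 = 25
5^4 = (5^2)^2 = 25^2 = 625
5^8 = (5^4)^2 = 625^2 = 390625
5^9 = 5 * 5^8 = 5 * 390625 = 1953125
5^18 = (5^9)^2 = 1953125^2 = 3814697265625
5^19 = 5 * 5^18 = 5 * 3814697265625 = 19073486328125
5^38 = (5^19)^2 = 19073486328125^2 = 363797880709171295166015625
5^39 = 5 * 5^38 = 5 * 363797880709171295166015625 = 1818989403545856475830078125

Result: 1818989403545856475830078125
Multiplications needed: 8 (8 lines after 5^1)

5^39 = 1818989403545856475830078125. Using exponentiation by squaring, this requires 8 multiplications. The key idea: if the exponent is even, square the half-power; if odd, multiply by the base once.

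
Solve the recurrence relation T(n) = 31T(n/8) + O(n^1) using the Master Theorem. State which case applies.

Master Theorem for T(n) = 31T(n/8) + O(n^1):

a = 31, b = 8, c = 1
log_b(a) = log_8(31) = 1.6514

Case 1: c = 1 < log_8(31) = 1.6514
T(n) = O(n^(log_8 31))

For T(n) = 31T(n/8) + O(n^1): log_8(31) = 1.6514. This is Case 1 of the Master Theorem (c < log_b(a), work dominated by leaves), giving O(n^(log_8 31)).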